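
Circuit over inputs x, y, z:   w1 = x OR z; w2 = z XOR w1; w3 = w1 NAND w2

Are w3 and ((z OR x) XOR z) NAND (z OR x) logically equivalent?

w1 = x OR z
w2 = z XOR w1 = z XOR (x OR z)
w3 = w1 NAND w2 = (x OR z) NAND (z XOR (x OR z))
At x=1, y=0, z=0: circuit gives 0, formula gives 0.
At x=0, y=0, z=0: circuit gives 1, formula gives 1.
Agrees on all 8 inputs.

Yes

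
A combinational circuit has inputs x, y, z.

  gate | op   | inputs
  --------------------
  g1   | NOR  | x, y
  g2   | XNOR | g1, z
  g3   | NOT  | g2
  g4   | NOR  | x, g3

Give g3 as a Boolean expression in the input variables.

NOT ((x NOR y) XNOR z)

g1 = x NOR y
g2 = g1 XNOR z = (x NOR y) XNOR z
g3 = NOT g2 = NOT ((x NOR y) XNOR z)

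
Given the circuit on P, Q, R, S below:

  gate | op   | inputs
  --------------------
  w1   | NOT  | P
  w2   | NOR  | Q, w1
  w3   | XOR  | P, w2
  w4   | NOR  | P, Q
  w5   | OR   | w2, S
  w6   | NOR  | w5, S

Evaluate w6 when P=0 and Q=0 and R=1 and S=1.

w1 = NOT 0 = 1
w2 = 0 NOR 1 = 0
w5 = 0 OR 1 = 1
w6 = 1 NOR 1 = 0

0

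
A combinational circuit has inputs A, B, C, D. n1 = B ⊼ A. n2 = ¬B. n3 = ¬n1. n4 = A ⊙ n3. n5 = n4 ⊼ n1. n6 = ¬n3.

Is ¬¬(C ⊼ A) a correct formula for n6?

n1 = B ⊼ A
n3 = ¬n1 = ¬(B ⊼ A)
n6 = ¬n3 = ¬¬(B ⊼ A)
At A=1, B=0, C=1, D=0: circuit gives 1, formula gives 0.

No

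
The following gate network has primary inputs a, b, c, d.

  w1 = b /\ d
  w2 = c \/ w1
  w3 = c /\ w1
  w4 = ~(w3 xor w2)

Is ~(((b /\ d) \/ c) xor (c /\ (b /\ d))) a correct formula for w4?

Yes

w1 = b /\ d
w2 = c \/ w1 = c \/ (b /\ d)
w3 = c /\ w1 = c /\ (b /\ d)
w4 = ~(w3 xor w2) = ~((c /\ (b /\ d)) xor (c \/ (b /\ d)))
At a=0, b=0, c=1, d=0: circuit gives 0, formula gives 0.
At a=0, b=0, c=0, d=0: circuit gives 1, formula gives 1.
Agrees on all 16 inputs.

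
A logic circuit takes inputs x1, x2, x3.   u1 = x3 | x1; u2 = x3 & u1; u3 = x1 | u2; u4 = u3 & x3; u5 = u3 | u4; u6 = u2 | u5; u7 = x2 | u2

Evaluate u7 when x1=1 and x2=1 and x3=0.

1

u1 = 0 | 1 = 1
u2 = 0 & 1 = 0
u7 = 1 | 0 = 1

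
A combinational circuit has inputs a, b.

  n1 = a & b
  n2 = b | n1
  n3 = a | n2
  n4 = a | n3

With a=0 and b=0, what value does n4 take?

n1 = 0 & 0 = 0
n2 = 0 | 0 = 0
n3 = 0 | 0 = 0
n4 = 0 | 0 = 0

0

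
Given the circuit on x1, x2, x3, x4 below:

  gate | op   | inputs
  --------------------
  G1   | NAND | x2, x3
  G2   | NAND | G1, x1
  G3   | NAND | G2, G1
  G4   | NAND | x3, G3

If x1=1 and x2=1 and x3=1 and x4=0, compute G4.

0

G1 = 1 NAND 1 = 0
G2 = 0 NAND 1 = 1
G3 = 1 NAND 0 = 1
G4 = 1 NAND 1 = 0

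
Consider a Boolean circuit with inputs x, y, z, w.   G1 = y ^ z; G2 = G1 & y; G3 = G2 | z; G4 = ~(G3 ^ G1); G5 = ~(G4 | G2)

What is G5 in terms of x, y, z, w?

~((~((((y ^ z) & y) | z) ^ (y ^ z))) | ((y ^ z) & y))

G1 = y ^ z
G2 = G1 & y = (y ^ z) & y
G3 = G2 | z = ((y ^ z) & y) | z
G4 = ~(G3 ^ G1) = ~((((y ^ z) & y) | z) ^ (y ^ z))
G5 = ~(G4 | G2) = ~((~((((y ^ z) & y) | z) ^ (y ^ z))) | ((y ^ z) & y))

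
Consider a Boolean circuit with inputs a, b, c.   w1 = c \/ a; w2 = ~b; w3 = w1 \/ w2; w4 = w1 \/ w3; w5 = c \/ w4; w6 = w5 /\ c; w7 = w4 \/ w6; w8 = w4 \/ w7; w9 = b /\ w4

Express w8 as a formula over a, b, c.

((c \/ a) \/ ((c \/ a) \/ ~b)) \/ (((c \/ a) \/ ((c \/ a) \/ ~b)) \/ ((c \/ ((c \/ a) \/ ((c \/ a) \/ ~b))) /\ c))

w1 = c \/ a
w2 = ~b
w3 = w1 \/ w2 = (c \/ a) \/ ~b
w4 = w1 \/ w3 = (c \/ a) \/ ((c \/ a) \/ ~b)
w5 = c \/ w4 = c \/ ((c \/ a) \/ ((c \/ a) \/ ~b))
w6 = w5 /\ c = (c \/ ((c \/ a) \/ ((c \/ a) \/ ~b))) /\ c
w7 = w4 \/ w6 = ((c \/ a) \/ ((c \/ a) \/ ~b)) \/ ((c \/ ((c \/ a) \/ ((c \/ a) \/ ~b))) /\ c)
w8 = w4 \/ w7 = ((c \/ a) \/ ((c \/ a) \/ ~b)) \/ (((c \/ a) \/ ((c \/ a) \/ ~b)) \/ ((c \/ ((c \/ a) \/ ((c \/ a) \/ ~b))) /\ c))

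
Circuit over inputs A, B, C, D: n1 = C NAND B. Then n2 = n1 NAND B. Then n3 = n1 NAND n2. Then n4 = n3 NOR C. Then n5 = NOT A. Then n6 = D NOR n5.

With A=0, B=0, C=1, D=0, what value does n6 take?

0

n5 = NOT 0 = 1
n6 = 0 NOR 1 = 0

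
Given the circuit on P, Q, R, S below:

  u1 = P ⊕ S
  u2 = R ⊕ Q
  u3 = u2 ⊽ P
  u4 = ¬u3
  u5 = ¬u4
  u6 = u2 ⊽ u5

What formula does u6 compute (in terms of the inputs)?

(R ⊕ Q) ⊽ ¬¬((R ⊕ Q) ⊽ P)

u2 = R ⊕ Q
u3 = u2 ⊽ P = (R ⊕ Q) ⊽ P
u4 = ¬u3 = ¬((R ⊕ Q) ⊽ P)
u5 = ¬u4 = ¬¬((R ⊕ Q) ⊽ P)
u6 = u2 ⊽ u5 = (R ⊕ Q) ⊽ ¬¬((R ⊕ Q) ⊽ P)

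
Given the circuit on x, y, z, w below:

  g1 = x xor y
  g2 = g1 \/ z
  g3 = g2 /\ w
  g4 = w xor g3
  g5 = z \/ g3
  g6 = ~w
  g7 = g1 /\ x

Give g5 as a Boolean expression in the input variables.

g1 = x xor y
g2 = g1 \/ z = (x xor y) \/ z
g3 = g2 /\ w = ((x xor y) \/ z) /\ w
g5 = z \/ g3 = z \/ (((x xor y) \/ z) /\ w)

z \/ (((x xor y) \/ z) /\ w)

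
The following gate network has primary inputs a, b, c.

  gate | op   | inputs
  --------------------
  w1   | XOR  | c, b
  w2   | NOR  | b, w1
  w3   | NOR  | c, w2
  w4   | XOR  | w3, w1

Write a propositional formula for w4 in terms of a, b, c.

w1 = c XOR b
w2 = b NOR w1 = b NOR (c XOR b)
w3 = c NOR w2 = c NOR (b NOR (c XOR b))
w4 = w3 XOR w1 = (c NOR (b NOR (c XOR b))) XOR (c XOR b)

(c NOR (b NOR (c XOR b))) XOR (c XOR b)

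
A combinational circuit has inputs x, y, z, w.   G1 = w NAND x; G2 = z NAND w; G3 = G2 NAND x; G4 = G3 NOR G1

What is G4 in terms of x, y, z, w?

((z NAND w) NAND x) NOR (w NAND x)

G1 = w NAND x
G2 = z NAND w
G3 = G2 NAND x = (z NAND w) NAND x
G4 = G3 NOR G1 = ((z NAND w) NAND x) NOR (w NAND x)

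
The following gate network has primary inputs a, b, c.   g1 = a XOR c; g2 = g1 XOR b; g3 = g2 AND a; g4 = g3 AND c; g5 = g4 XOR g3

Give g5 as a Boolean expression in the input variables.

((((a XOR c) XOR b) AND a) AND c) XOR (((a XOR c) XOR b) AND a)

g1 = a XOR c
g2 = g1 XOR b = (a XOR c) XOR b
g3 = g2 AND a = ((a XOR c) XOR b) AND a
g4 = g3 AND c = (((a XOR c) XOR b) AND a) AND c
g5 = g4 XOR g3 = ((((a XOR c) XOR b) AND a) AND c) XOR (((a XOR c) XOR b) AND a)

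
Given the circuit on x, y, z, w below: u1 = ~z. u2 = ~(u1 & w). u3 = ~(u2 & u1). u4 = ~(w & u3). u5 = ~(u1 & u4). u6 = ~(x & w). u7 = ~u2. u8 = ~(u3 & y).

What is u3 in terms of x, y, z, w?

u1 = ~z
u2 = ~(u1 & w) = ~(~z & w)
u3 = ~(u2 & u1) = ~((~(~z & w)) & ~z)

~((~(~z & w)) & ~z)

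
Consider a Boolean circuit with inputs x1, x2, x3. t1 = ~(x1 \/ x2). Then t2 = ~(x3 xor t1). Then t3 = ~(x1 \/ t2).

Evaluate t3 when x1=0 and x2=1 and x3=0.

t1 = ~(0 \/ 1) = 0
t2 = ~(0 xor 0) = 1
t3 = ~(0 \/ 1) = 0

0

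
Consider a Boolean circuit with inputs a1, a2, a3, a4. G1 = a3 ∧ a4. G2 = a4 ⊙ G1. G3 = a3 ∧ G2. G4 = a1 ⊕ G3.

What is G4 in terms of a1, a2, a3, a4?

a1 ⊕ (a3 ∧ (a4 ⊙ (a3 ∧ a4)))

G1 = a3 ∧ a4
G2 = a4 ⊙ G1 = a4 ⊙ (a3 ∧ a4)
G3 = a3 ∧ G2 = a3 ∧ (a4 ⊙ (a3 ∧ a4))
G4 = a1 ⊕ G3 = a1 ⊕ (a3 ∧ (a4 ⊙ (a3 ∧ a4)))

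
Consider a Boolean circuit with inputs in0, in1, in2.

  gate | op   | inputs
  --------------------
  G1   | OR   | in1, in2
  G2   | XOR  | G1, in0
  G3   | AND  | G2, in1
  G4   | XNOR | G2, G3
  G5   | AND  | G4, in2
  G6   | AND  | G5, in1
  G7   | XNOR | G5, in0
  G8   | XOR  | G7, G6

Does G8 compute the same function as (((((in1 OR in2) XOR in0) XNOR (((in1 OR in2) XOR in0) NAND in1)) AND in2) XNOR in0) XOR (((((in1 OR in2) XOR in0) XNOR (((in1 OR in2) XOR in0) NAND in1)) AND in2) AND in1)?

No

G1 = in1 OR in2
G2 = G1 XOR in0 = (in1 OR in2) XOR in0
G3 = G2 AND in1 = ((in1 OR in2) XOR in0) AND in1
G4 = G2 XNOR G3 = ((in1 OR in2) XOR in0) XNOR (((in1 OR in2) XOR in0) AND in1)
G5 = G4 AND in2 = (((in1 OR in2) XOR in0) XNOR (((in1 OR in2) XOR in0) AND in1)) AND in2
G6 = G5 AND in1 = ((((in1 OR in2) XOR in0) XNOR (((in1 OR in2) XOR in0) AND in1)) AND in2) AND in1
G7 = G5 XNOR in0 = ((((in1 OR in2) XOR in0) XNOR (((in1 OR in2) XOR in0) AND in1)) AND in2) XNOR in0
G8 = G7 XOR G6 = (((((in1 OR in2) XOR in0) XNOR (((in1 OR in2) XOR in0) AND in1)) AND in2) XNOR in0) XOR (((((in1 OR in2) XOR in0) XNOR (((in1 OR in2) XOR in0) AND in1)) AND in2) AND in1)
At in0=0, in1=0, in2=1: circuit gives 1, formula gives 0.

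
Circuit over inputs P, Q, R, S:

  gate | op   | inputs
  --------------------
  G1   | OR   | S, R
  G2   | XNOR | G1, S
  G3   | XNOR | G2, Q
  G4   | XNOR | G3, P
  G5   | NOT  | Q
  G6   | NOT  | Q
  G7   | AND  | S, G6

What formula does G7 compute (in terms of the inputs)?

G6 = NOT Q
G7 = S AND G6 = S AND NOT Q

S AND NOT Q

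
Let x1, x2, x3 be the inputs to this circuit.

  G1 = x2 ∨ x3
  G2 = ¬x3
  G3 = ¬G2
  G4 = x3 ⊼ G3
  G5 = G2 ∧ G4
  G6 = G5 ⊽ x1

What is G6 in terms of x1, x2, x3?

(¬x3 ∧ (x3 ⊼ ¬¬x3)) ⊽ x1

G2 = ¬x3
G3 = ¬G2 = ¬¬x3
G4 = x3 ⊼ G3 = x3 ⊼ ¬¬x3
G5 = G2 ∧ G4 = ¬x3 ∧ (x3 ⊼ ¬¬x3)
G6 = G5 ⊽ x1 = (¬x3 ∧ (x3 ⊼ ¬¬x3)) ⊽ x1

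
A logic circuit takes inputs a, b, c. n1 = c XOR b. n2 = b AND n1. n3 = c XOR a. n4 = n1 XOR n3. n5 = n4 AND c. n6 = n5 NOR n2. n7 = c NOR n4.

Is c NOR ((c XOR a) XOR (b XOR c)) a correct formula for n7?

n1 = c XOR b
n3 = c XOR a
n4 = n1 XOR n3 = (c XOR b) XOR (c XOR a)
n7 = c NOR n4 = c NOR ((c XOR b) XOR (c XOR a))
At a=0, b=0, c=1: circuit gives 0, formula gives 0.
At a=0, b=0, c=0: circuit gives 1, formula gives 1.
Agrees on all 8 inputs.

Yes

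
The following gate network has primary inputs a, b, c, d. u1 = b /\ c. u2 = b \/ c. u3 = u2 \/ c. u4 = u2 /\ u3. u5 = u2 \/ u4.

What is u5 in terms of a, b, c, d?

(b \/ c) \/ ((b \/ c) /\ ((b \/ c) \/ c))

u2 = b \/ c
u3 = u2 \/ c = (b \/ c) \/ c
u4 = u2 /\ u3 = (b \/ c) /\ ((b \/ c) \/ c)
u5 = u2 \/ u4 = (b \/ c) \/ ((b \/ c) /\ ((b \/ c) \/ c))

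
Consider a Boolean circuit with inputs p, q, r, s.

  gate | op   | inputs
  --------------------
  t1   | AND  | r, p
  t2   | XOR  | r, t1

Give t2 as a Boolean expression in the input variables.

t1 = r AND p
t2 = r XOR t1 = r XOR (r AND p)

r XOR (r AND p)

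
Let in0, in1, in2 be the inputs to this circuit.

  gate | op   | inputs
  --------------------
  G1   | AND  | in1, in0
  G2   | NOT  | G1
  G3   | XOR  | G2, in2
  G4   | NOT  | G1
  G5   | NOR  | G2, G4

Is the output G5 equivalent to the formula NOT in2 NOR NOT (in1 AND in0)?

G1 = in1 AND in0
G2 = NOT G1 = NOT (in1 AND in0)
G4 = NOT G1 = NOT (in1 AND in0)
G5 = G2 NOR G4 = NOT (in1 AND in0) NOR NOT (in1 AND in0)
At in0=1, in1=1, in2=0: circuit gives 1, formula gives 0.

No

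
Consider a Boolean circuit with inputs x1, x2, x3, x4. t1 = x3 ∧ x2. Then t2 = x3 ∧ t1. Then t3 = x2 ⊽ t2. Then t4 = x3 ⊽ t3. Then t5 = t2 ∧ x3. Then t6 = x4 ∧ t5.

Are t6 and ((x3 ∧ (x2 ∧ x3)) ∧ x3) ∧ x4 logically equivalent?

t1 = x3 ∧ x2
t2 = x3 ∧ t1 = x3 ∧ (x3 ∧ x2)
t5 = t2 ∧ x3 = (x3 ∧ (x3 ∧ x2)) ∧ x3
t6 = x4 ∧ t5 = x4 ∧ ((x3 ∧ (x3 ∧ x2)) ∧ x3)
At x1=0, x2=0, x3=0, x4=0: circuit gives 0, formula gives 0.
At x1=0, x2=1, x3=1, x4=1: circuit gives 1, formula gives 1.
Agrees on all 16 inputs.

Yes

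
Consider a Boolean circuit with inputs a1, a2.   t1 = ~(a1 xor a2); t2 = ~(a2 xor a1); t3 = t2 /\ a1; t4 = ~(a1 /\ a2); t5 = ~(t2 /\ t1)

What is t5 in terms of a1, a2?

~((~(a2 xor a1)) /\ (~(a1 xor a2)))

t1 = ~(a1 xor a2)
t2 = ~(a2 xor a1)
t5 = ~(t2 /\ t1) = ~((~(a2 xor a1)) /\ (~(a1 xor a2)))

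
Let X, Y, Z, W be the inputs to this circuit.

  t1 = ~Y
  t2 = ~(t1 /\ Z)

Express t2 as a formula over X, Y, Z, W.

~(~Y /\ Z)

t1 = ~Y
t2 = ~(t1 /\ Z) = ~(~Y /\ Z)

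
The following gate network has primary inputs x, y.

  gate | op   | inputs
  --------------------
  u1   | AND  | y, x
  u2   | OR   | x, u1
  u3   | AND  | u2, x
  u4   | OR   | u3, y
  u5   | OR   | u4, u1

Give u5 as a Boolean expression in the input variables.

u1 = y AND x
u2 = x OR u1 = x OR (y AND x)
u3 = u2 AND x = (x OR (y AND x)) AND x
u4 = u3 OR y = ((x OR (y AND x)) AND x) OR y
u5 = u4 OR u1 = (((x OR (y AND x)) AND x) OR y) OR (y AND x)

(((x OR (y AND x)) AND x) OR y) OR (y AND x)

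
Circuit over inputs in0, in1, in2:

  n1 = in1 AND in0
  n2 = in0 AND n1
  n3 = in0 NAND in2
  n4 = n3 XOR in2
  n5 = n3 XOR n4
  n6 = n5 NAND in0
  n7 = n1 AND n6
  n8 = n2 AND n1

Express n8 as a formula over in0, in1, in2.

n1 = in1 AND in0
n2 = in0 AND n1 = in0 AND (in1 AND in0)
n8 = n2 AND n1 = (in0 AND (in1 AND in0)) AND (in1 AND in0)

(in0 AND (in1 AND in0)) AND (in1 AND in0)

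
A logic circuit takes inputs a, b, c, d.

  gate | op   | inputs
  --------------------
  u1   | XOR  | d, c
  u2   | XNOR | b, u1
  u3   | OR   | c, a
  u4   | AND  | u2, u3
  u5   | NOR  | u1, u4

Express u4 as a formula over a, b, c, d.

u1 = d XOR c
u2 = b XNOR u1 = b XNOR (d XOR c)
u3 = c OR a
u4 = u2 AND u3 = (b XNOR (d XOR c)) AND (c OR a)

(b XNOR (d XOR c)) AND (c OR a)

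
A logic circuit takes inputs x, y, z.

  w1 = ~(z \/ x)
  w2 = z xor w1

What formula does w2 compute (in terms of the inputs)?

w1 = ~(z \/ x)
w2 = z xor w1 = z xor (~(z \/ x))

z xor (~(z \/ x))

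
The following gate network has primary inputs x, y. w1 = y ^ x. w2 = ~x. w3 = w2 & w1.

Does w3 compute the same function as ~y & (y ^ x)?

w1 = y ^ x
w2 = ~x
w3 = w2 & w1 = ~x & (y ^ x)
At x=0, y=1: circuit gives 1, formula gives 0.

No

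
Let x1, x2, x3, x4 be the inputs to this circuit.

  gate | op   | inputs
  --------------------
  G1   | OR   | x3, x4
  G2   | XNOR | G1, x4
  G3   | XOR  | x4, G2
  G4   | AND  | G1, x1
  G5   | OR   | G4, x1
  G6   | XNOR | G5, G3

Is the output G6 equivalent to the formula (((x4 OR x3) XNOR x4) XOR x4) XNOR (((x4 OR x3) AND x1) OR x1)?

G1 = x3 OR x4
G2 = G1 XNOR x4 = (x3 OR x4) XNOR x4
G3 = x4 XOR G2 = x4 XOR ((x3 OR x4) XNOR x4)
G4 = G1 AND x1 = (x3 OR x4) AND x1
G5 = G4 OR x1 = ((x3 OR x4) AND x1) OR x1
G6 = G5 XNOR G3 = (((x3 OR x4) AND x1) OR x1) XNOR (x4 XOR ((x3 OR x4) XNOR x4))
At x1=0, x2=0, x3=0, x4=0: circuit gives 0, formula gives 0.
At x1=0, x2=0, x3=0, x4=1: circuit gives 1, formula gives 1.
Agrees on all 16 inputs.

Yes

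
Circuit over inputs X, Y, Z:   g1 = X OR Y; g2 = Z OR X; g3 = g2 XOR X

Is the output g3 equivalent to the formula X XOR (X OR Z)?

g2 = Z OR X
g3 = g2 XOR X = (Z OR X) XOR X
At X=0, Y=0, Z=0: circuit gives 0, formula gives 0.
At X=0, Y=0, Z=1: circuit gives 1, formula gives 1.
Agrees on all 8 inputs.

Yes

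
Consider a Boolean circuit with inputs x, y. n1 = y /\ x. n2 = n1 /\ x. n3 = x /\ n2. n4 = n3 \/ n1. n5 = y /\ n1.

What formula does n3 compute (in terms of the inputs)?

n1 = y /\ x
n2 = n1 /\ x = (y /\ x) /\ x
n3 = x /\ n2 = x /\ ((y /\ x) /\ x)

x /\ ((y /\ x) /\ x)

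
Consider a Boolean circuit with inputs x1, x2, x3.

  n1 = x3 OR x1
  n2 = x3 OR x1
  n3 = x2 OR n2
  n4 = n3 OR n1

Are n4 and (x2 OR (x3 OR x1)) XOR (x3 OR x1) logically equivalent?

n1 = x3 OR x1
n2 = x3 OR x1
n3 = x2 OR n2 = x2 OR (x3 OR x1)
n4 = n3 OR n1 = (x2 OR (x3 OR x1)) OR (x3 OR x1)
At x1=0, x2=0, x3=1: circuit gives 1, formula gives 0.

No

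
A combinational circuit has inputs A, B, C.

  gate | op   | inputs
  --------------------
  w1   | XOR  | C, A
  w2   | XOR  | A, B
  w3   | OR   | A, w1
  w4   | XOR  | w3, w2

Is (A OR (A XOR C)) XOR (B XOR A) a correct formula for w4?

Yes

w1 = C XOR A
w2 = A XOR B
w3 = A OR w1 = A OR (C XOR A)
w4 = w3 XOR w2 = (A OR (C XOR A)) XOR (A XOR B)
At A=0, B=0, C=0: circuit gives 0, formula gives 0.
At A=0, B=0, C=1: circuit gives 1, formula gives 1.
Agrees on all 8 inputs.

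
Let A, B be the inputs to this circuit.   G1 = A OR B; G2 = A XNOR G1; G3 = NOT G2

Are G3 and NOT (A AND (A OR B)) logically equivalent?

G1 = A OR B
G2 = A XNOR G1 = A XNOR (A OR B)
G3 = NOT G2 = NOT (A XNOR (A OR B))
At A=0, B=0: circuit gives 0, formula gives 1.

No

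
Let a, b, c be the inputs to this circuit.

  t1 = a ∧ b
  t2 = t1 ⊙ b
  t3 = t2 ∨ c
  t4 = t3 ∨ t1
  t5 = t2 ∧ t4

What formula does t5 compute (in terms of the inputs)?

((a ∧ b) ⊙ b) ∧ ((((a ∧ b) ⊙ b) ∨ c) ∨ (a ∧ b))

t1 = a ∧ b
t2 = t1 ⊙ b = (a ∧ b) ⊙ b
t3 = t2 ∨ c = ((a ∧ b) ⊙ b) ∨ c
t4 = t3 ∨ t1 = (((a ∧ b) ⊙ b) ∨ c) ∨ (a ∧ b)
t5 = t2 ∧ t4 = ((a ∧ b) ⊙ b) ∧ ((((a ∧ b) ⊙ b) ∨ c) ∨ (a ∧ b))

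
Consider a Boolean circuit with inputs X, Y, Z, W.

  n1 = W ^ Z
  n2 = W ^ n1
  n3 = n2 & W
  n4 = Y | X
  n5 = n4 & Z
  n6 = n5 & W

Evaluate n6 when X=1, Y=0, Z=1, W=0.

n4 = 0 | 1 = 1
n5 = 1 & 1 = 1
n6 = 1 & 0 = 0

0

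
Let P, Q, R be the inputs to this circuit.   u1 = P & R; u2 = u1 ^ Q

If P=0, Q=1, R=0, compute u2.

1

u1 = 0 & 0 = 0
u2 = 0 ^ 1 = 1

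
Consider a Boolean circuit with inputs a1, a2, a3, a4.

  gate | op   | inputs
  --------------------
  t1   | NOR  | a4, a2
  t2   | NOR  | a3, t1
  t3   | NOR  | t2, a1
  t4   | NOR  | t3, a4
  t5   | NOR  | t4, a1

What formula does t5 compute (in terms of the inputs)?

t1 = a4 NOR a2
t2 = a3 NOR t1 = a3 NOR (a4 NOR a2)
t3 = t2 NOR a1 = (a3 NOR (a4 NOR a2)) NOR a1
t4 = t3 NOR a4 = ((a3 NOR (a4 NOR a2)) NOR a1) NOR a4
t5 = t4 NOR a1 = (((a3 NOR (a4 NOR a2)) NOR a1) NOR a4) NOR a1

(((a3 NOR (a4 NOR a2)) NOR a1) NOR a4) NOR a1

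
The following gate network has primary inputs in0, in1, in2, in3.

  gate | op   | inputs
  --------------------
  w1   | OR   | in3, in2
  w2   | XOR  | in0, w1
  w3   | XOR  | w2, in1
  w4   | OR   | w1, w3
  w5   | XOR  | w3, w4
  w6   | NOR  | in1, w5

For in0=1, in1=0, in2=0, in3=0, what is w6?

1

w1 = 0 OR 0 = 0
w2 = 1 XOR 0 = 1
w3 = 1 XOR 0 = 1
w4 = 0 OR 1 = 1
w5 = 1 XOR 1 = 0
w6 = 0 NOR 0 = 1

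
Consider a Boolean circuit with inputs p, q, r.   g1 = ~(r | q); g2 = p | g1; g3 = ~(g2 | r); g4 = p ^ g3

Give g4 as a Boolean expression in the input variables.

p ^ (~((p | (~(r | q))) | r))

g1 = ~(r | q)
g2 = p | g1 = p | (~(r | q))
g3 = ~(g2 | r) = ~((p | (~(r | q))) | r)
g4 = p ^ g3 = p ^ (~((p | (~(r | q))) | r))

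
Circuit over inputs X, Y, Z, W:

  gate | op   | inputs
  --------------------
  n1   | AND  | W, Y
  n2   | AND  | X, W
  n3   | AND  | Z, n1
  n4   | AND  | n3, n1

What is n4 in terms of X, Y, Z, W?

n1 = W AND Y
n3 = Z AND n1 = Z AND (W AND Y)
n4 = n3 AND n1 = (Z AND (W AND Y)) AND (W AND Y)

(Z AND (W AND Y)) AND (W AND Y)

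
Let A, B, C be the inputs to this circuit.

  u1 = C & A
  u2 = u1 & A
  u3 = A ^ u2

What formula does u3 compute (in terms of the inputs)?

A ^ ((C & A) & A)

u1 = C & A
u2 = u1 & A = (C & A) & A
u3 = A ^ u2 = A ^ ((C & A) & A)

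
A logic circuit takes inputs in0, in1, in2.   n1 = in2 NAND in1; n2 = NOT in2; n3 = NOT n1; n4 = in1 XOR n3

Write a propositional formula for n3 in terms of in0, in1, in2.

n1 = in2 NAND in1
n3 = NOT n1 = NOT (in2 NAND in1)

NOT (in2 NAND in1)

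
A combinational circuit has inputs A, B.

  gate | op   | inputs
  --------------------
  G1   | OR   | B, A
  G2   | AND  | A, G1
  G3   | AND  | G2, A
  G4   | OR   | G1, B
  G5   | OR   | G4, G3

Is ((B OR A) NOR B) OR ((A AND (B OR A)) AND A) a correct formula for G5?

G1 = B OR A
G2 = A AND G1 = A AND (B OR A)
G3 = G2 AND A = (A AND (B OR A)) AND A
G4 = G1 OR B = (B OR A) OR B
G5 = G4 OR G3 = ((B OR A) OR B) OR ((A AND (B OR A)) AND A)
At A=0, B=0: circuit gives 0, formula gives 1.

No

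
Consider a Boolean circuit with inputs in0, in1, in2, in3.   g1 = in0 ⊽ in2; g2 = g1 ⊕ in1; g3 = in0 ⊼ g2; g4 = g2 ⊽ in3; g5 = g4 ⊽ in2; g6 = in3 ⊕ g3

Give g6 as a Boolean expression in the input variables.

in3 ⊕ (in0 ⊼ ((in0 ⊽ in2) ⊕ in1))

g1 = in0 ⊽ in2
g2 = g1 ⊕ in1 = (in0 ⊽ in2) ⊕ in1
g3 = in0 ⊼ g2 = in0 ⊼ ((in0 ⊽ in2) ⊕ in1)
g6 = in3 ⊕ g3 = in3 ⊕ (in0 ⊼ ((in0 ⊽ in2) ⊕ in1))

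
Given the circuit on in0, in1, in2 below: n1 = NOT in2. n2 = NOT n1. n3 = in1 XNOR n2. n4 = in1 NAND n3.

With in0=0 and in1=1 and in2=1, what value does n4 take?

0

n1 = NOT 1 = 0
n2 = NOT 0 = 1
n3 = 1 XNOR 1 = 1
n4 = 1 NAND 1 = 0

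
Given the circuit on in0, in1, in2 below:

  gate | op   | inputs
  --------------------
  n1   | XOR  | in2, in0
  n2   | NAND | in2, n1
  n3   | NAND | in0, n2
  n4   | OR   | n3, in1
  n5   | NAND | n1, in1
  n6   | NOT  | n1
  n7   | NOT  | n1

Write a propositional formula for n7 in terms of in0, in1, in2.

NOT (in2 XOR in0)

n1 = in2 XOR in0
n7 = NOT n1 = NOT (in2 XOR in0)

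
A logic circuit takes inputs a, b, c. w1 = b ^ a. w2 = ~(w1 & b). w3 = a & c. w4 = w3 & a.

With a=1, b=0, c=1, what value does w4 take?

1

w3 = 1 & 1 = 1
w4 = 1 & 1 = 1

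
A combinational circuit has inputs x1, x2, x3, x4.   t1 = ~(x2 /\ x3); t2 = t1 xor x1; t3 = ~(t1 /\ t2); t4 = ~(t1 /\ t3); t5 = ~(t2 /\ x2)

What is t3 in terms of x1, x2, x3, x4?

~((~(x2 /\ x3)) /\ ((~(x2 /\ x3)) xor x1))

t1 = ~(x2 /\ x3)
t2 = t1 xor x1 = (~(x2 /\ x3)) xor x1
t3 = ~(t1 /\ t2) = ~((~(x2 /\ x3)) /\ ((~(x2 /\ x3)) xor x1))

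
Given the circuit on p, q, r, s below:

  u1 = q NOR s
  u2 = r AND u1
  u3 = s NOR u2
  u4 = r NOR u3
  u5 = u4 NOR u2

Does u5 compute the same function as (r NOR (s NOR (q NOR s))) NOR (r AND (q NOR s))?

u1 = q NOR s
u2 = r AND u1 = r AND (q NOR s)
u3 = s NOR u2 = s NOR (r AND (q NOR s))
u4 = r NOR u3 = r NOR (s NOR (r AND (q NOR s)))
u5 = u4 NOR u2 = (r NOR (s NOR (r AND (q NOR s)))) NOR (r AND (q NOR s))
At p=0, q=0, r=0, s=0: circuit gives 1, formula gives 0.

No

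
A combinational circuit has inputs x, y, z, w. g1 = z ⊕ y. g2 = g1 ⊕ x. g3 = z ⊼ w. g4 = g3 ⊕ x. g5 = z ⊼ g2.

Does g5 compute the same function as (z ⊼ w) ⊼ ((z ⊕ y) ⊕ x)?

g1 = z ⊕ y
g2 = g1 ⊕ x = (z ⊕ y) ⊕ x
g5 = z ⊼ g2 = z ⊼ ((z ⊕ y) ⊕ x)
At x=0, y=0, z=1, w=1: circuit gives 0, formula gives 1.

No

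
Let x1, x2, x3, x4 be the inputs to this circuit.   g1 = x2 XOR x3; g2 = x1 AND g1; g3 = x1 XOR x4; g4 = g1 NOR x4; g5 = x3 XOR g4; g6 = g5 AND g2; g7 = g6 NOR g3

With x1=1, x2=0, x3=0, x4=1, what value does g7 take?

1

g1 = 0 XOR 0 = 0
g2 = 1 AND 0 = 0
g3 = 1 XOR 1 = 0
g4 = 0 NOR 1 = 0
g5 = 0 XOR 0 = 0
g6 = 0 AND 0 = 0
g7 = 0 NOR 0 = 1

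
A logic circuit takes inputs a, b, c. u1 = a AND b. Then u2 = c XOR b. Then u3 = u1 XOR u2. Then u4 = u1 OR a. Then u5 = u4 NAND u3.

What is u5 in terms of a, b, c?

u1 = a AND b
u2 = c XOR b
u3 = u1 XOR u2 = (a AND b) XOR (c XOR b)
u4 = u1 OR a = (a AND b) OR a
u5 = u4 NAND u3 = ((a AND b) OR a) NAND ((a AND b) XOR (c XOR b))

((a AND b) OR a) NAND ((a AND b) XOR (c XOR b))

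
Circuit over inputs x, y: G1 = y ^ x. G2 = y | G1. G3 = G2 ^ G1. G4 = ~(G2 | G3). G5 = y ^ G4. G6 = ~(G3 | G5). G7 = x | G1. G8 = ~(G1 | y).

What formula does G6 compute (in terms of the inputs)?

~(((y | (y ^ x)) ^ (y ^ x)) | (y ^ (~((y | (y ^ x)) | ((y | (y ^ x)) ^ (y ^ x))))))

G1 = y ^ x
G2 = y | G1 = y | (y ^ x)
G3 = G2 ^ G1 = (y | (y ^ x)) ^ (y ^ x)
G4 = ~(G2 | G3) = ~((y | (y ^ x)) | ((y | (y ^ x)) ^ (y ^ x)))
G5 = y ^ G4 = y ^ (~((y | (y ^ x)) | ((y | (y ^ x)) ^ (y ^ x))))
G6 = ~(G3 | G5) = ~(((y | (y ^ x)) ^ (y ^ x)) | (y ^ (~((y | (y ^ x)) | ((y | (y ^ x)) ^ (y ^ x))))))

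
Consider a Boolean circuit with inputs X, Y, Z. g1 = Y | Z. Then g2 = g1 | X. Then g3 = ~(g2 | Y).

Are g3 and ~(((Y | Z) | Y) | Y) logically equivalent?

No

g1 = Y | Z
g2 = g1 | X = (Y | Z) | X
g3 = ~(g2 | Y) = ~(((Y | Z) | X) | Y)
At X=1, Y=0, Z=0: circuit gives 0, formula gives 1.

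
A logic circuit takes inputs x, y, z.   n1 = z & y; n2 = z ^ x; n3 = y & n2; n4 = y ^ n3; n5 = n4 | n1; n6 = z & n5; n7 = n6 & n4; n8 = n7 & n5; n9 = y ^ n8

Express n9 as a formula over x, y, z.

n1 = z & y
n2 = z ^ x
n3 = y & n2 = y & (z ^ x)
n4 = y ^ n3 = y ^ (y & (z ^ x))
n5 = n4 | n1 = (y ^ (y & (z ^ x))) | (z & y)
n6 = z & n5 = z & ((y ^ (y & (z ^ x))) | (z & y))
n7 = n6 & n4 = (z & ((y ^ (y & (z ^ x))) | (z & y))) & (y ^ (y & (z ^ x)))
n8 = n7 & n5 = ((z & ((y ^ (y & (z ^ x))) | (z & y))) & (y ^ (y & (z ^ x)))) & ((y ^ (y & (z ^ x))) | (z & y))
n9 = y ^ n8 = y ^ (((z & ((y ^ (y & (z ^ x))) | (z & y))) & (y ^ (y & (z ^ x)))) & ((y ^ (y & (z ^ x))) | (z & y)))

y ^ (((z & ((y ^ (y & (z ^ x))) | (z & y))) & (y ^ (y & (z ^ x)))) & ((y ^ (y & (z ^ x))) | (z & y)))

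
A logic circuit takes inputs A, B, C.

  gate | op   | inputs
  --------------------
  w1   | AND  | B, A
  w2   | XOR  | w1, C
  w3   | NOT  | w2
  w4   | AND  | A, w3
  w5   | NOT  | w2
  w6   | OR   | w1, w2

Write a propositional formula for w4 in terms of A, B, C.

A AND NOT ((B AND A) XOR C)

w1 = B AND A
w2 = w1 XOR C = (B AND A) XOR C
w3 = NOT w2 = NOT ((B AND A) XOR C)
w4 = A AND w3 = A AND NOT ((B AND A) XOR C)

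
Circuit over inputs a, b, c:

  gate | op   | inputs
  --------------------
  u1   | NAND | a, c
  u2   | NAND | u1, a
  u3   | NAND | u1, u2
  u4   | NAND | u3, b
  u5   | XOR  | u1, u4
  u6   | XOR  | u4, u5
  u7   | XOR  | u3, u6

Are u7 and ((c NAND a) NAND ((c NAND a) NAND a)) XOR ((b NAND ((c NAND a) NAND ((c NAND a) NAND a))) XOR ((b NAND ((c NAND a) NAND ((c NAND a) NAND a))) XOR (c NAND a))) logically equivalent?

Yes

u1 = a NAND c
u2 = u1 NAND a = (a NAND c) NAND a
u3 = u1 NAND u2 = (a NAND c) NAND ((a NAND c) NAND a)
u4 = u3 NAND b = ((a NAND c) NAND ((a NAND c) NAND a)) NAND b
u5 = u1 XOR u4 = (a NAND c) XOR (((a NAND c) NAND ((a NAND c) NAND a)) NAND b)
u6 = u4 XOR u5 = (((a NAND c) NAND ((a NAND c) NAND a)) NAND b) XOR ((a NAND c) XOR (((a NAND c) NAND ((a NAND c) NAND a)) NAND b))
u7 = u3 XOR u6 = ((a NAND c) NAND ((a NAND c) NAND a)) XOR ((((a NAND c) NAND ((a NAND c) NAND a)) NAND b) XOR ((a NAND c) XOR (((a NAND c) NAND ((a NAND c) NAND a)) NAND b)))
At a=1, b=0, c=0: circuit gives 0, formula gives 0.
At a=0, b=0, c=0: circuit gives 1, formula gives 1.
Agrees on all 8 inputs.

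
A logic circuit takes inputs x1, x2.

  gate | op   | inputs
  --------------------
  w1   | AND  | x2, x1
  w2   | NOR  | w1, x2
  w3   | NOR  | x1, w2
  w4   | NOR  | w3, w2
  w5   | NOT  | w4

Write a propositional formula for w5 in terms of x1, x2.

w1 = x2 AND x1
w2 = w1 NOR x2 = (x2 AND x1) NOR x2
w3 = x1 NOR w2 = x1 NOR ((x2 AND x1) NOR x2)
w4 = w3 NOR w2 = (x1 NOR ((x2 AND x1) NOR x2)) NOR ((x2 AND x1) NOR x2)
w5 = NOT w4 = NOT ((x1 NOR ((x2 AND x1) NOR x2)) NOR ((x2 AND x1) NOR x2))

NOT ((x1 NOR ((x2 AND x1) NOR x2)) NOR ((x2 AND x1) NOR x2))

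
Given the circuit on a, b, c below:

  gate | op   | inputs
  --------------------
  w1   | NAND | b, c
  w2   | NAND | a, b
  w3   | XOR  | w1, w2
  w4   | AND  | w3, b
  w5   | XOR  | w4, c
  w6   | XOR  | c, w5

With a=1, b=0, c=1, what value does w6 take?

0

w1 = 0 NAND 1 = 1
w2 = 1 NAND 0 = 1
w3 = 1 XOR 1 = 0
w4 = 0 AND 0 = 0
w5 = 0 XOR 1 = 1
w6 = 1 XOR 1 = 0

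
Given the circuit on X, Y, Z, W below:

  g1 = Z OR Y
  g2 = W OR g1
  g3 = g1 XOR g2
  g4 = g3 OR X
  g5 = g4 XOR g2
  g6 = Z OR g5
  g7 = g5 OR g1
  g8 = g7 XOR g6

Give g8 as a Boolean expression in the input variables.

(((((Z OR Y) XOR (W OR (Z OR Y))) OR X) XOR (W OR (Z OR Y))) OR (Z OR Y)) XOR (Z OR ((((Z OR Y) XOR (W OR (Z OR Y))) OR X) XOR (W OR (Z OR Y))))

g1 = Z OR Y
g2 = W OR g1 = W OR (Z OR Y)
g3 = g1 XOR g2 = (Z OR Y) XOR (W OR (Z OR Y))
g4 = g3 OR X = ((Z OR Y) XOR (W OR (Z OR Y))) OR X
g5 = g4 XOR g2 = (((Z OR Y) XOR (W OR (Z OR Y))) OR X) XOR (W OR (Z OR Y))
g6 = Z OR g5 = Z OR ((((Z OR Y) XOR (W OR (Z OR Y))) OR X) XOR (W OR (Z OR Y)))
g7 = g5 OR g1 = ((((Z OR Y) XOR (W OR (Z OR Y))) OR X) XOR (W OR (Z OR Y))) OR (Z OR Y)
g8 = g7 XOR g6 = (((((Z OR Y) XOR (W OR (Z OR Y))) OR X) XOR (W OR (Z OR Y))) OR (Z OR Y)) XOR (Z OR ((((Z OR Y) XOR (W OR (Z OR Y))) OR X) XOR (W OR (Z OR Y))))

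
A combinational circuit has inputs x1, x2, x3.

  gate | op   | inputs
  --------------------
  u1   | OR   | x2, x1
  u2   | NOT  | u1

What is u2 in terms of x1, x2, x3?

NOT (x2 OR x1)

u1 = x2 OR x1
u2 = NOT u1 = NOT (x2 OR x1)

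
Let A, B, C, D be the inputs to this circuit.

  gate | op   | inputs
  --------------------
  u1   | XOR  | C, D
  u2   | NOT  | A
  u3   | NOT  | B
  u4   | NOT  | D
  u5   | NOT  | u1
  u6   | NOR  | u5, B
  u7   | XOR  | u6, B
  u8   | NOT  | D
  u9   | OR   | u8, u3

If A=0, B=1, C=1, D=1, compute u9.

0

u3 = NOT 1 = 0
u8 = NOT 1 = 0
u9 = 0 OR 0 = 0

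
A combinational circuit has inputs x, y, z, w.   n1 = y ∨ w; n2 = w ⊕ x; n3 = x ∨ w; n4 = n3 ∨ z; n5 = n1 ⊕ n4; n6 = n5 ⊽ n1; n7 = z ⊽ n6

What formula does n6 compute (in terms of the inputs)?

n1 = y ∨ w
n3 = x ∨ w
n4 = n3 ∨ z = (x ∨ w) ∨ z
n5 = n1 ⊕ n4 = (y ∨ w) ⊕ ((x ∨ w) ∨ z)
n6 = n5 ⊽ n1 = ((y ∨ w) ⊕ ((x ∨ w) ∨ z)) ⊽ (y ∨ w)

((y ∨ w) ⊕ ((x ∨ w) ∨ z)) ⊽ (y ∨ w)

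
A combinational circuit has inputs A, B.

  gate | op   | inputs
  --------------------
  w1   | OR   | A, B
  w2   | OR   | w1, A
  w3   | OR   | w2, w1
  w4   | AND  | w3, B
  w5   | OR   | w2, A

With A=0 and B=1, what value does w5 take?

1

w1 = 0 OR 1 = 1
w2 = 1 OR 0 = 1
w5 = 1 OR 0 = 1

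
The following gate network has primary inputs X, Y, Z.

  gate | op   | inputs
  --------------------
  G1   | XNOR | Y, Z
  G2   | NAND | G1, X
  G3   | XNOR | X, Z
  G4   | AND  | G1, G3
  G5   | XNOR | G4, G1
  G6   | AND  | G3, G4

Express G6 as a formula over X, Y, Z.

(X XNOR Z) AND ((Y XNOR Z) AND (X XNOR Z))

G1 = Y XNOR Z
G3 = X XNOR Z
G4 = G1 AND G3 = (Y XNOR Z) AND (X XNOR Z)
G6 = G3 AND G4 = (X XNOR Z) AND ((Y XNOR Z) AND (X XNOR Z))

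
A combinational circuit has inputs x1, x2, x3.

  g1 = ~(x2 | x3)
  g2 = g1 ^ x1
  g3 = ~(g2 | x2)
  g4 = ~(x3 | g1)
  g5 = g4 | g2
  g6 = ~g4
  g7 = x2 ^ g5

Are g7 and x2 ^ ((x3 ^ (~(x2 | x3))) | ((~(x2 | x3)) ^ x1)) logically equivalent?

No

g1 = ~(x2 | x3)
g2 = g1 ^ x1 = (~(x2 | x3)) ^ x1
g4 = ~(x3 | g1) = ~(x3 | (~(x2 | x3)))
g5 = g4 | g2 = (~(x3 | (~(x2 | x3)))) | ((~(x2 | x3)) ^ x1)
g7 = x2 ^ g5 = x2 ^ ((~(x3 | (~(x2 | x3)))) | ((~(x2 | x3)) ^ x1))
At x1=0, x2=0, x3=1: circuit gives 0, formula gives 1.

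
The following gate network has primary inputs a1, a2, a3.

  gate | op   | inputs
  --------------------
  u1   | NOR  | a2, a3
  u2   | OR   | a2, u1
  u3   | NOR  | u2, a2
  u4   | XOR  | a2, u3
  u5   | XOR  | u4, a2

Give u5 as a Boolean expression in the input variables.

u1 = a2 NOR a3
u2 = a2 OR u1 = a2 OR (a2 NOR a3)
u3 = u2 NOR a2 = (a2 OR (a2 NOR a3)) NOR a2
u4 = a2 XOR u3 = a2 XOR ((a2 OR (a2 NOR a3)) NOR a2)
u5 = u4 XOR a2 = (a2 XOR ((a2 OR (a2 NOR a3)) NOR a2)) XOR a2

(a2 XOR ((a2 OR (a2 NOR a3)) NOR a2)) XOR a2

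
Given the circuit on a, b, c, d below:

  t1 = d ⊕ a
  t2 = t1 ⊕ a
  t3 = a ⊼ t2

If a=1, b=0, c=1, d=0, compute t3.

t1 = 0 ⊕ 1 = 1
t2 = 1 ⊕ 1 = 0
t3 = 1 ⊼ 0 = 1

1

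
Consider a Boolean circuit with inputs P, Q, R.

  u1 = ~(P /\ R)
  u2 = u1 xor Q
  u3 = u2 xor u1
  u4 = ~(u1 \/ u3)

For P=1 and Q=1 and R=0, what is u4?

0

u1 = ~(1 /\ 0) = 1
u2 = 1 xor 1 = 0
u3 = 0 xor 1 = 1
u4 = ~(1 \/ 1) = 0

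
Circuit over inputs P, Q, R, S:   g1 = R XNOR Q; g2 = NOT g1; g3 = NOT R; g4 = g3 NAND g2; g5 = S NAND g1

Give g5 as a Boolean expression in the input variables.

g1 = R XNOR Q
g5 = S NAND g1 = S NAND (R XNOR Q)

S NAND (R XNOR Q)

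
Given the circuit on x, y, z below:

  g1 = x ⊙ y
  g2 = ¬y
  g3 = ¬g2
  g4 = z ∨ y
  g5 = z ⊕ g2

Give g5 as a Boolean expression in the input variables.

z ⊕ ¬y

g2 = ¬y
g5 = z ⊕ g2 = z ⊕ ¬y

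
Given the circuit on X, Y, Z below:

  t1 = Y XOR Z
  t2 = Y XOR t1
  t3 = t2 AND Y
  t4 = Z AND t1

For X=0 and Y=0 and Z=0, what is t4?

0

t1 = 0 XOR 0 = 0
t4 = 0 AND 0 = 0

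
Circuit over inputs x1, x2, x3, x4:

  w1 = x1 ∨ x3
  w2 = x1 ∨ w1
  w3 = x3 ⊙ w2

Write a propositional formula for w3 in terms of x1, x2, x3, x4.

w1 = x1 ∨ x3
w2 = x1 ∨ w1 = x1 ∨ (x1 ∨ x3)
w3 = x3 ⊙ w2 = x3 ⊙ (x1 ∨ (x1 ∨ x3))

x3 ⊙ (x1 ∨ (x1 ∨ x3))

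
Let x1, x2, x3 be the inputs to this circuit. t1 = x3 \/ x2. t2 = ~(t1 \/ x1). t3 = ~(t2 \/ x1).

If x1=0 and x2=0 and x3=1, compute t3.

t1 = 1 \/ 0 = 1
t2 = ~(1 \/ 0) = 0
t3 = ~(0 \/ 0) = 1

1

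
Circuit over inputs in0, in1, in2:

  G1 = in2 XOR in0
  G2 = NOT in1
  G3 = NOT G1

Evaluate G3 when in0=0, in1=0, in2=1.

G1 = 1 XOR 0 = 1
G3 = NOT 1 = 0

0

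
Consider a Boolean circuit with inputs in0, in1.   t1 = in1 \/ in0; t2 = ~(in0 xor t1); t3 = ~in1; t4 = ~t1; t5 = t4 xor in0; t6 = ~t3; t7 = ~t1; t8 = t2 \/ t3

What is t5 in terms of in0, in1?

t1 = in1 \/ in0
t4 = ~t1 = ~(in1 \/ in0)
t5 = t4 xor in0 = ~(in1 \/ in0) xor in0

~(in1 \/ in0) xor in0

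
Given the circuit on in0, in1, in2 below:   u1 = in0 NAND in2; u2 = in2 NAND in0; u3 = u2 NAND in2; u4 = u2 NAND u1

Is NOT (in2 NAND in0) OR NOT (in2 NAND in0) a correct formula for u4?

Yes

u1 = in0 NAND in2
u2 = in2 NAND in0
u4 = u2 NAND u1 = (in2 NAND in0) NAND (in0 NAND in2)
At in0=0, in1=0, in2=0: circuit gives 0, formula gives 0.
At in0=1, in1=0, in2=1: circuit gives 1, formula gives 1.
Agrees on all 8 inputs.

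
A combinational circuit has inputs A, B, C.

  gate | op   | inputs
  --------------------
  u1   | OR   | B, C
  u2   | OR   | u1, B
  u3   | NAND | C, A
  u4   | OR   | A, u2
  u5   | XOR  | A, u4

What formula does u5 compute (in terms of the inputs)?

u1 = B OR C
u2 = u1 OR B = (B OR C) OR B
u4 = A OR u2 = A OR ((B OR C) OR B)
u5 = A XOR u4 = A XOR (A OR ((B OR C) OR B))

A XOR (A OR ((B OR C) OR B))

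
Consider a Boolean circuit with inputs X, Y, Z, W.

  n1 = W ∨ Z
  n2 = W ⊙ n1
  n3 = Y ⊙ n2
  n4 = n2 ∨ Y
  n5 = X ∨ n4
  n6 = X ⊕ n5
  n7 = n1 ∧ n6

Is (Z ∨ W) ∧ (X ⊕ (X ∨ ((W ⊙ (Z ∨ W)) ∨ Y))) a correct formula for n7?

n1 = W ∨ Z
n2 = W ⊙ n1 = W ⊙ (W ∨ Z)
n4 = n2 ∨ Y = (W ⊙ (W ∨ Z)) ∨ Y
n5 = X ∨ n4 = X ∨ ((W ⊙ (W ∨ Z)) ∨ Y)
n6 = X ⊕ n5 = X ⊕ (X ∨ ((W ⊙ (W ∨ Z)) ∨ Y))
n7 = n1 ∧ n6 = (W ∨ Z) ∧ (X ⊕ (X ∨ ((W ⊙ (W ∨ Z)) ∨ Y)))
At X=0, Y=0, Z=0, W=0: circuit gives 0, formula gives 0.
At X=0, Y=0, Z=0, W=1: circuit gives 1, formula gives 1.
Agrees on all 16 inputs.

Yes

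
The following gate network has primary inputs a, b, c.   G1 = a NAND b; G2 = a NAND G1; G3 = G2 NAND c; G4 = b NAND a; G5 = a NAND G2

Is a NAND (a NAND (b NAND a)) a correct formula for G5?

G1 = a NAND b
G2 = a NAND G1 = a NAND (a NAND b)
G5 = a NAND G2 = a NAND (a NAND (a NAND b))
At a=1, b=1, c=0: circuit gives 0, formula gives 0.
At a=0, b=0, c=0: circuit gives 1, formula gives 1.
Agrees on all 8 inputs.

Yes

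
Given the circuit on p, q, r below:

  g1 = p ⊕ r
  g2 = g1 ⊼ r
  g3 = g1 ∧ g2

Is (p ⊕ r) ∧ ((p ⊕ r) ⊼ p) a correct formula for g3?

No

g1 = p ⊕ r
g2 = g1 ⊼ r = (p ⊕ r) ⊼ r
g3 = g1 ∧ g2 = (p ⊕ r) ∧ ((p ⊕ r) ⊼ r)
At p=0, q=0, r=1: circuit gives 0, formula gives 1.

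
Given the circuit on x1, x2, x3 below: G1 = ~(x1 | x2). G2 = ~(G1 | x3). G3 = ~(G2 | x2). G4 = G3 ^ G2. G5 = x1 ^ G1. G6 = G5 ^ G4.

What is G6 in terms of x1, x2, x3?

G1 = ~(x1 | x2)
G2 = ~(G1 | x3) = ~((~(x1 | x2)) | x3)
G3 = ~(G2 | x2) = ~((~((~(x1 | x2)) | x3)) | x2)
G4 = G3 ^ G2 = (~((~((~(x1 | x2)) | x3)) | x2)) ^ (~((~(x1 | x2)) | x3))
G5 = x1 ^ G1 = x1 ^ (~(x1 | x2))
G6 = G5 ^ G4 = (x1 ^ (~(x1 | x2))) ^ ((~((~((~(x1 | x2)) | x3)) | x2)) ^ (~((~(x1 | x2)) | x3)))

(x1 ^ (~(x1 | x2))) ^ ((~((~((~(x1 | x2)) | x3)) | x2)) ^ (~((~(x1 | x2)) | x3)))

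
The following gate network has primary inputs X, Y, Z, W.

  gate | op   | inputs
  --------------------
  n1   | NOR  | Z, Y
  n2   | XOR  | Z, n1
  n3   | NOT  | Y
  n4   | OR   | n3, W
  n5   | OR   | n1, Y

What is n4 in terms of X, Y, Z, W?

n3 = NOT Y
n4 = n3 OR W = NOT Y OR W

NOT Y OR W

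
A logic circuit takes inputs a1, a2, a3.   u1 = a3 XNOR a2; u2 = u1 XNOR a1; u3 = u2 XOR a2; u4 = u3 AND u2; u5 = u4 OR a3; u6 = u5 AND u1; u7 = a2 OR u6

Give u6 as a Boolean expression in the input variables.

u1 = a3 XNOR a2
u2 = u1 XNOR a1 = (a3 XNOR a2) XNOR a1
u3 = u2 XOR a2 = ((a3 XNOR a2) XNOR a1) XOR a2
u4 = u3 AND u2 = (((a3 XNOR a2) XNOR a1) XOR a2) AND ((a3 XNOR a2) XNOR a1)
u5 = u4 OR a3 = ((((a3 XNOR a2) XNOR a1) XOR a2) AND ((a3 XNOR a2) XNOR a1)) OR a3
u6 = u5 AND u1 = (((((a3 XNOR a2) XNOR a1) XOR a2) AND ((a3 XNOR a2) XNOR a1)) OR a3) AND (a3 XNOR a2)

(((((a3 XNOR a2) XNOR a1) XOR a2) AND ((a3 XNOR a2) XNOR a1)) OR a3) AND (a3 XNOR a2)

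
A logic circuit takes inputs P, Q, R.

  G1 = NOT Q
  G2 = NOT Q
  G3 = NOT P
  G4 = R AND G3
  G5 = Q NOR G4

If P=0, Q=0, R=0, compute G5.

G3 = NOT 0 = 1
G4 = 0 AND 1 = 0
G5 = 0 NOR 0 = 1

1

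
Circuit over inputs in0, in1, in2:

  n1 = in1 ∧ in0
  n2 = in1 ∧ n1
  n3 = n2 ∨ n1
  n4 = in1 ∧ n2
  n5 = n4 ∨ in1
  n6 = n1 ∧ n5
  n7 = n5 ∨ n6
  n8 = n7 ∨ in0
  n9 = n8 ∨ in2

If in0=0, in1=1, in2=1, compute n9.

n1 = 1 ∧ 0 = 0
n2 = 1 ∧ 0 = 0
n4 = 1 ∧ 0 = 0
n5 = 0 ∨ 1 = 1
n6 = 0 ∧ 1 = 0
n7 = 1 ∨ 0 = 1
n8 = 1 ∨ 0 = 1
n9 = 1 ∨ 1 = 1

1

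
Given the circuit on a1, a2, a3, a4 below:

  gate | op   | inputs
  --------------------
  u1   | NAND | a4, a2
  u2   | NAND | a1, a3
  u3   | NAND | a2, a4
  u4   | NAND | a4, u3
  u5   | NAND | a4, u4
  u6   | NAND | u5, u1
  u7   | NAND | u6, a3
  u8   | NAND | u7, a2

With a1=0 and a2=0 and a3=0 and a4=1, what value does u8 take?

u1 = 1 NAND 0 = 1
u3 = 0 NAND 1 = 1
u4 = 1 NAND 1 = 0
u5 = 1 NAND 0 = 1
u6 = 1 NAND 1 = 0
u7 = 0 NAND 0 = 1
u8 = 1 NAND 0 = 1

1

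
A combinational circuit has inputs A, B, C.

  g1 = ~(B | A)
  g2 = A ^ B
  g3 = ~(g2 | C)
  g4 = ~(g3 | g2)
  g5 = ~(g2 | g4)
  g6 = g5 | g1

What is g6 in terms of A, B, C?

g1 = ~(B | A)
g2 = A ^ B
g3 = ~(g2 | C) = ~((A ^ B) | C)
g4 = ~(g3 | g2) = ~((~((A ^ B) | C)) | (A ^ B))
g5 = ~(g2 | g4) = ~((A ^ B) | (~((~((A ^ B) | C)) | (A ^ B))))
g6 = g5 | g1 = (~((A ^ B) | (~((~((A ^ B) | C)) | (A ^ B))))) | (~(B | A))

(~((A ^ B) | (~((~((A ^ B) | C)) | (A ^ B))))) | (~(B | A))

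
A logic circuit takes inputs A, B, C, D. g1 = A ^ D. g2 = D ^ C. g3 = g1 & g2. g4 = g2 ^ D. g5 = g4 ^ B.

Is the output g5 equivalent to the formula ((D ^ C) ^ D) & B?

No

g2 = D ^ C
g4 = g2 ^ D = (D ^ C) ^ D
g5 = g4 ^ B = ((D ^ C) ^ D) ^ B
At A=0, B=0, C=1, D=0: circuit gives 1, formula gives 0.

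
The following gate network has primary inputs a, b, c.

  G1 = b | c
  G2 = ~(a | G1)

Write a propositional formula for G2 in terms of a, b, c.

G1 = b | c
G2 = ~(a | G1) = ~(a | (b | c))

~(a | (b | c))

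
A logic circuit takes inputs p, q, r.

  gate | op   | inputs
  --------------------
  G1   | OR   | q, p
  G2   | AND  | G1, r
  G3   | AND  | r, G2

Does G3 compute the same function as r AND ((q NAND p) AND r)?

G1 = q OR p
G2 = G1 AND r = (q OR p) AND r
G3 = r AND G2 = r AND ((q OR p) AND r)
At p=0, q=0, r=1: circuit gives 0, formula gives 1.

No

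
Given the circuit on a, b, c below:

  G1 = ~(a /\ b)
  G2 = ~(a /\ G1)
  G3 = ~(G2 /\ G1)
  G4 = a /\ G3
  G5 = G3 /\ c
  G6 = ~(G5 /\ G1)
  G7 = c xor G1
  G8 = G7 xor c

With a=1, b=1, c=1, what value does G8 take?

0

G1 = ~(1 /\ 1) = 0
G7 = 1 xor 0 = 1
G8 = 1 xor 1 = 0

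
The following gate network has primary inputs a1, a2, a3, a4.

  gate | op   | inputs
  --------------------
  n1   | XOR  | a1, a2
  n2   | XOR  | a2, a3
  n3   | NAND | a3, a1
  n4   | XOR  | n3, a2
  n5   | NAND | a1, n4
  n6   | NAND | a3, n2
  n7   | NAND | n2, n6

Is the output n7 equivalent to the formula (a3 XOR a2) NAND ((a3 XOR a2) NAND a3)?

Yes

n2 = a2 XOR a3
n6 = a3 NAND n2 = a3 NAND (a2 XOR a3)
n7 = n2 NAND n6 = (a2 XOR a3) NAND (a3 NAND (a2 XOR a3))
At a1=0, a2=1, a3=0, a4=0: circuit gives 0, formula gives 0.
At a1=0, a2=0, a3=0, a4=0: circuit gives 1, formula gives 1.
Agrees on all 16 inputs.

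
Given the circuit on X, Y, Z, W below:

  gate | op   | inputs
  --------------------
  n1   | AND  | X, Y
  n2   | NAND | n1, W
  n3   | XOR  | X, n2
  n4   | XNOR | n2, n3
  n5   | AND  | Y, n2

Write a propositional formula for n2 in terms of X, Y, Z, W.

n1 = X AND Y
n2 = n1 NAND W = (X AND Y) NAND W

(X AND Y) NAND W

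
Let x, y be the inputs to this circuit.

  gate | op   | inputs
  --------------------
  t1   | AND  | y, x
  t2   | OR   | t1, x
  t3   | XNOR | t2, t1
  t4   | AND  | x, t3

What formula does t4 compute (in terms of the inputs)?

t1 = y AND x
t2 = t1 OR x = (y AND x) OR x
t3 = t2 XNOR t1 = ((y AND x) OR x) XNOR (y AND x)
t4 = x AND t3 = x AND (((y AND x) OR x) XNOR (y AND x))

x AND (((y AND x) OR x) XNOR (y AND x))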